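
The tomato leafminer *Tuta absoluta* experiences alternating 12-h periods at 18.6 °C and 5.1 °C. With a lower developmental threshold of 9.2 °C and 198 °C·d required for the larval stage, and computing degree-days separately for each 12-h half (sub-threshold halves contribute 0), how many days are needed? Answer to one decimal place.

Day half: max(0, 18.6 − 9.2) × 0.5 = 9.4 × 0.5 = 4.70 DD.
Night half: max(0, 5.1 − 9.2) × 0.5 = 0.0 × 0.5 = 0.00 DD.
Per 24 h: 4.70 DD/day.
Duration = 198 / 4.70 = 42.128 ≈ 42.1 days.

42.1 days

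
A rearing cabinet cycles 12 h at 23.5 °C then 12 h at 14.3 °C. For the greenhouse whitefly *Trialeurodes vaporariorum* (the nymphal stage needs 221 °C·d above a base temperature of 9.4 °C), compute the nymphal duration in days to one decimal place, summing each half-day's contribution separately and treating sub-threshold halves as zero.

Day half: max(0, 23.5 − 9.4) × 0.5 = 14.1 × 0.5 = 7.05 DD.
Night half: max(0, 14.3 − 9.4) × 0.5 = 4.9 × 0.5 = 2.45 DD.
Per 24 h: 9.50 DD/day.
Duration = 221 / 9.50 = 23.263 ≈ 23.3 days.

23.3 days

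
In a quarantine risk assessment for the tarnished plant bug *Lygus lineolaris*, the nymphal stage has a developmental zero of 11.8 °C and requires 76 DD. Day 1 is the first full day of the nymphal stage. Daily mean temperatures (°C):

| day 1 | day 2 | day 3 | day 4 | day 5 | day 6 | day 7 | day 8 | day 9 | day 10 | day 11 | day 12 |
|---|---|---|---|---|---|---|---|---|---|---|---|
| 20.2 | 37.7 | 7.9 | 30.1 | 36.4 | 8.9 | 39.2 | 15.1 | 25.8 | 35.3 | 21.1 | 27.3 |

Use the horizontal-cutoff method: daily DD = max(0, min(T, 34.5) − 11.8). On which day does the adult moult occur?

Daily DD above 11.8 °C (capped at 22.7): 8.4, 22.7, 0.0, 18.3, 22.7, 0.0, 22.7, 3.3, 14.0, 22.7, 9.3, 15.5.
Cumulative: 8.4, 31.1, 31.1, 49.4, 72.1, 72.1, 94.8, 98.1, 112.1, 134.8, 144.1, 159.6.
The total first reaches 76 DD on day 7.

day 7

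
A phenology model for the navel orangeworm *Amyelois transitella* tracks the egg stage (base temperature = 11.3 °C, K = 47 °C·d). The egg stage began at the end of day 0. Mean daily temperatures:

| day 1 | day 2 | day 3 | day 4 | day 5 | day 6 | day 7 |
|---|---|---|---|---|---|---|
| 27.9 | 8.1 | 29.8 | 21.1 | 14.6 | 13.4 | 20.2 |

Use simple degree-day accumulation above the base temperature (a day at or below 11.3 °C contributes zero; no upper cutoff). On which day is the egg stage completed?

Daily DD above 11.3 °C: 16.6, 0.0, 18.5, 9.8, 3.3, 2.1, 8.9.
Cumulative: 16.6, 16.6, 35.1, 44.9, 48.2, 50.3, 59.2.
The total first reaches 47 DD on day 5.

day 5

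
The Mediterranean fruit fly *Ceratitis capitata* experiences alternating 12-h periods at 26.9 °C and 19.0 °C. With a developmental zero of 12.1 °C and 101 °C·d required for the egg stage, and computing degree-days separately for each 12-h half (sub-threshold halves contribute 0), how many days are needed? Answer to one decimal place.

Day half: max(0, 26.9 − 12.1) × 0.5 = 14.8 × 0.5 = 7.40 DD.
Night half: max(0, 19.0 − 12.1) × 0.5 = 6.9 × 0.5 = 3.45 DD.
Per 24 h: 10.85 DD/day.
Duration = 101 / 10.85 = 9.309 ≈ 9.3 days.

9.3 days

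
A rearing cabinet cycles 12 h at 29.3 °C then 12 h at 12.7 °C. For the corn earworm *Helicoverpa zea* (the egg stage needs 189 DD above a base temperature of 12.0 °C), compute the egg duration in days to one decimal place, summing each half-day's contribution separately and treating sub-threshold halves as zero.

Day half: max(0, 29.3 − 12.0) × 0.5 = 17.3 × 0.5 = 8.65 DD.
Night half: max(0, 12.7 − 12.0) × 0.5 = 0.7 × 0.5 = 0.35 DD.
Per 24 h: 9.00 DD/day.
Duration = 189 / 9.00 = 21.000 ≈ 21.0 days.

21.0 days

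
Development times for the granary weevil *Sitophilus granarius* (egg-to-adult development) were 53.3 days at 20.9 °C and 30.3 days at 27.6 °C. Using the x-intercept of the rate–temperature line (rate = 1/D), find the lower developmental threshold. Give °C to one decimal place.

12.1 °C

Linear rate model ⇒ the product D·(T − T_b) is constant across temperatures.
53.3·(20.9 − T_b) = 30.3·(27.6 − T_b)
T_b = (53.3·20.9 − 30.3·27.6) / (53.3 − 30.3) = 277.69 / 23.0 = 12.073 °C ≈ 12.1 °C.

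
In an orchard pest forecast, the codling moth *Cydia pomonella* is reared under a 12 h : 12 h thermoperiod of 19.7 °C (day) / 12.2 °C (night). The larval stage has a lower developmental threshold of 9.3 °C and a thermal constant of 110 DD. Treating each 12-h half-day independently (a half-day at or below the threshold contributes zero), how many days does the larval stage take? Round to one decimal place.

16.5 days

Day half: max(0, 19.7 − 9.3) × 0.5 = 10.4 × 0.5 = 5.20 DD.
Night half: max(0, 12.2 − 9.3) × 0.5 = 2.9 × 0.5 = 1.45 DD.
Per 24 h: 6.65 DD/day.
Duration = 110 / 6.65 = 16.541 ≈ 16.5 days.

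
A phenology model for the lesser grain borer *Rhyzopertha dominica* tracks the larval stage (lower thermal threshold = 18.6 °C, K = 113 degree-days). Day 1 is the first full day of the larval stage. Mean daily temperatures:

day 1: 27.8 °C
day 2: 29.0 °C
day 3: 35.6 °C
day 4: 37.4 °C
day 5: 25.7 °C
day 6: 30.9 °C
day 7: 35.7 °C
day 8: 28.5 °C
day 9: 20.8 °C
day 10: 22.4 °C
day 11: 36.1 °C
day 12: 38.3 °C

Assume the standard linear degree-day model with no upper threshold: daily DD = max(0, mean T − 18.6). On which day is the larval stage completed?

day 11

Daily DD above 18.6 °C: 9.2, 10.4, 17.0, 18.8, 7.1, 12.3, 17.1, 9.9, 2.2, 3.8, 17.5, 19.7.
Cumulative: 9.2, 19.6, 36.6, 55.4, 62.5, 74.8, 91.9, 101.8, 104.0, 107.8, 125.3, 145.0.
The total first reaches 113 DD on day 11.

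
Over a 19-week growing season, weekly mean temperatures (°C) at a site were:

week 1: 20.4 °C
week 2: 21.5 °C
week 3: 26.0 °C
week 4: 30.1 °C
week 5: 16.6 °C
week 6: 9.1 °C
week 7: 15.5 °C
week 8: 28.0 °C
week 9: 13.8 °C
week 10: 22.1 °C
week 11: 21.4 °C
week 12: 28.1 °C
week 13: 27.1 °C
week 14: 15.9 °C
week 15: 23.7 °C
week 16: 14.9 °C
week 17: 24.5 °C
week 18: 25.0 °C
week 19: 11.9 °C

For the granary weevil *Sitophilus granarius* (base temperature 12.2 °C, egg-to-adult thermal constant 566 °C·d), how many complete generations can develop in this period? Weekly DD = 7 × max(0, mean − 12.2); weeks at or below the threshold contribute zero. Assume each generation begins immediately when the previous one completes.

2 generations

Weekly DD (7 × max(0, T̄ − 12.2)): 57.4, 65.1, 96.6, 125.3, 30.8, 0.0, 23.1, 110.6, 11.2, 69.3, 64.4, 111.3, 104.3, 25.9, 80.5, 18.9, 86.1, 89.6, 0.0.
Season total = 1170.4 DD.
Complete generations = ⌊1170.4 / 566⌋ = 2.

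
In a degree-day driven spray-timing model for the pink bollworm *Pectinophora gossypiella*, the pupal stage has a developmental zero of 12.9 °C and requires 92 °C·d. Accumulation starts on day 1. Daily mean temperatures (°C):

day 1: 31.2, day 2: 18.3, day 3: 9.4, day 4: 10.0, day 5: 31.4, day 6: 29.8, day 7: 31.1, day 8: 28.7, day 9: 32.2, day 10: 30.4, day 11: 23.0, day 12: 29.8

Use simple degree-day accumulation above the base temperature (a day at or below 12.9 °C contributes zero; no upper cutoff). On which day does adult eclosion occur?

Daily DD above 12.9 °C: 18.3, 5.4, 0.0, 0.0, 18.5, 16.9, 18.2, 15.8, 19.3, 17.5, 10.1, 16.9.
Cumulative: 18.3, 23.7, 23.7, 23.7, 42.2, 59.1, 77.3, 93.1, 112.4, 129.9, 140.0, 156.9.
The total first reaches 92 DD on day 8.

day 8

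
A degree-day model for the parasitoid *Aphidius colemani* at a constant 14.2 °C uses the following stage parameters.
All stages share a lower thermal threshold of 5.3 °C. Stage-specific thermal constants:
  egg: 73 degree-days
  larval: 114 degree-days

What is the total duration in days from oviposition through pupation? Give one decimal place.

21.0 days

Daily accumulation at 14.2 °C = 14.2 − 5.3 = 8.9 DD/day.
Total K = 73 + 114 = 187 DD.
Total duration = 187 / 8.9 = 21.011 ≈ 21.0 days.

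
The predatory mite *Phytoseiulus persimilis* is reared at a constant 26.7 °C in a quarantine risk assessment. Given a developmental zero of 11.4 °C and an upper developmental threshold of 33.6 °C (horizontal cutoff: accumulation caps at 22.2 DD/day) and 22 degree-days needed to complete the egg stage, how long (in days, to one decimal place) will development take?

1.4 days

Daily accumulation = 26.7 − 11.4 = 15.3 DD/day.
Duration = 22 / 15.3 = 1.438 ≈ 1.4 days.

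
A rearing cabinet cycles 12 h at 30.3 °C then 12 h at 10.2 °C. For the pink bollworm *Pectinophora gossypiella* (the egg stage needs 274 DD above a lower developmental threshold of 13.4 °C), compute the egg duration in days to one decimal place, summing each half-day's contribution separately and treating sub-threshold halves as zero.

32.4 days

Day half: max(0, 30.3 − 13.4) × 0.5 = 16.9 × 0.5 = 8.45 DD.
Night half: max(0, 10.2 − 13.4) × 0.5 = 0.0 × 0.5 = 0.00 DD.
Per 24 h: 8.45 DD/day.
Duration = 274 / 8.45 = 32.426 ≈ 32.4 days.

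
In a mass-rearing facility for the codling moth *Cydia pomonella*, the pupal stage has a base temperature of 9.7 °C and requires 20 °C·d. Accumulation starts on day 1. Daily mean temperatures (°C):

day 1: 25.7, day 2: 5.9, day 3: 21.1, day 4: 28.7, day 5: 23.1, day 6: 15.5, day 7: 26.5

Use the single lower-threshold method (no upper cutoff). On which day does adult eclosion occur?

Daily DD above 9.7 °C: 16.0, 0.0, 11.4, 19.0, 13.4, 5.8, 16.8.
Cumulative: 16.0, 16.0, 27.4, 46.4, 59.8, 65.6, 82.4.
The total first reaches 20 DD on day 3.

day 3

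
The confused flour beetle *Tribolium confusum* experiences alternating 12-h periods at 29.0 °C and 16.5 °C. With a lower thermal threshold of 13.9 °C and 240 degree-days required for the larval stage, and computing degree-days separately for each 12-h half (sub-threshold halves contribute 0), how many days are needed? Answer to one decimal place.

Day half: max(0, 29.0 − 13.9) × 0.5 = 15.1 × 0.5 = 7.55 DD.
Night half: max(0, 16.5 − 13.9) × 0.5 = 2.6 × 0.5 = 1.30 DD.
Per 24 h: 8.85 DD/day.
Duration = 240 / 8.85 = 27.119 ≈ 27.1 days.

27.1 days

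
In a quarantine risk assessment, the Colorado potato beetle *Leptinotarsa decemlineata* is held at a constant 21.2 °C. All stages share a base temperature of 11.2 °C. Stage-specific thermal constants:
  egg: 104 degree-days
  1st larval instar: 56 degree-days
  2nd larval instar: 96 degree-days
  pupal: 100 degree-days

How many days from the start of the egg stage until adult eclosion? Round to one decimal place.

35.6 days

Daily accumulation at 21.2 °C = 21.2 − 11.2 = 10.0 DD/day.
Total K = 104 + 56 + 96 + 100 = 356 DD.
Total duration = 356 / 10.0 = 35.600 ≈ 35.6 days.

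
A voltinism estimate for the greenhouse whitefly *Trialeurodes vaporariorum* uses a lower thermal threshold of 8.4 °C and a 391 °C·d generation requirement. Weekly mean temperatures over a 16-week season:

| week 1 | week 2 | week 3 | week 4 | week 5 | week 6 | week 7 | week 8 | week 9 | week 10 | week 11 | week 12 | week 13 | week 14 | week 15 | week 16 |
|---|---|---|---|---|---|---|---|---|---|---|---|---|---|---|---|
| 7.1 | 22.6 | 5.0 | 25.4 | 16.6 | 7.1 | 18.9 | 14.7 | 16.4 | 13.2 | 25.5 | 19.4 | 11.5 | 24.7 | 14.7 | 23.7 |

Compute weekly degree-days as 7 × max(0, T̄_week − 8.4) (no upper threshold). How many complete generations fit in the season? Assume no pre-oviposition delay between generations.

2 generations

Weekly DD (7 × max(0, T̄ − 8.4)): 0.0, 99.4, 0.0, 119.0, 57.4, 0.0, 73.5, 44.1, 56.0, 33.6, 119.7, 77.0, 21.7, 114.1, 44.1, 107.1.
Season total = 966.7 DD.
Complete generations = ⌊966.7 / 391⌋ = 2.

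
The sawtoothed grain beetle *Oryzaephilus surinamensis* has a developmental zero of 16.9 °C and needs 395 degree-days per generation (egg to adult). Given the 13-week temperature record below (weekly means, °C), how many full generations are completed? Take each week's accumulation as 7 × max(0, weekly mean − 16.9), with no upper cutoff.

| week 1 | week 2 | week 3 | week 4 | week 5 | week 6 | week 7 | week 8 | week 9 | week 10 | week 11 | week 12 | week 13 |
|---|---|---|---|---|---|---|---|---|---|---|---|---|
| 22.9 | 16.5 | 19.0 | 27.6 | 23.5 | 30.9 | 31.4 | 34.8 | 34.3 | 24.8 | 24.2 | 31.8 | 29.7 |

2 generations

Weekly DD (7 × max(0, T̄ − 16.9)): 42.0, 0.0, 14.7, 74.9, 46.2, 98.0, 101.5, 125.3, 121.8, 55.3, 51.1, 104.3, 89.6.
Season total = 924.7 DD.
Complete generations = ⌊924.7 / 395⌋ = 2.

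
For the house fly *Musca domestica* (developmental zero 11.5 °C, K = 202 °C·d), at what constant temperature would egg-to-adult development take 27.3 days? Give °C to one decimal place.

18.9 °C

Required daily accumulation = 202 / 27.3 = 7.399 DD/day.
T = T_base + 7.399 = 11.5 + 7.399 = 18.899 ≈ 18.9 °C.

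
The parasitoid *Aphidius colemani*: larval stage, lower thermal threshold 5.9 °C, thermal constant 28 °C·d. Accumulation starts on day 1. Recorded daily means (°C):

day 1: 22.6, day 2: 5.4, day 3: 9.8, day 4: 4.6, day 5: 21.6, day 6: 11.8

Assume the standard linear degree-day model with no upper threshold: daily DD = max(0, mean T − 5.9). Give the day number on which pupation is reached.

Daily DD above 5.9 °C: 16.7, 0.0, 3.9, 0.0, 15.7, 5.9.
Cumulative: 16.7, 16.7, 20.6, 20.6, 36.3, 42.2.
The total first reaches 28 DD on day 5.

day 5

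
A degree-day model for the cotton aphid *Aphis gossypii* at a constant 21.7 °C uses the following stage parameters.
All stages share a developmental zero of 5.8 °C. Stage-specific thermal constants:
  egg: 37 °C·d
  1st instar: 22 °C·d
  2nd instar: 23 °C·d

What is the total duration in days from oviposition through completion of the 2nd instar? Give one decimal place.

Daily accumulation at 21.7 °C = 21.7 − 5.8 = 15.9 DD/day.
Total K = 37 + 22 + 23 = 82 DD.
Total duration = 82 / 15.9 = 5.157 ≈ 5.2 days.

5.2 days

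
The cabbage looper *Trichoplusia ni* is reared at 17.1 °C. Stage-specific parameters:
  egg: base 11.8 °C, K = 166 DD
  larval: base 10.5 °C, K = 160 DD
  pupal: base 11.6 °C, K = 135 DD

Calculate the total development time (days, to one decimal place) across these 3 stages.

egg: 166 / (17.1 − 11.8) = 166 / 5.3 = 31.321 d.
larval: 160 / (17.1 − 10.5) = 160 / 6.6 = 24.242 d.
pupal: 135 / (17.1 − 11.6) = 135 / 5.5 = 24.545 d.
Sum = 80.109 ≈ 80.1 days.

80.1 days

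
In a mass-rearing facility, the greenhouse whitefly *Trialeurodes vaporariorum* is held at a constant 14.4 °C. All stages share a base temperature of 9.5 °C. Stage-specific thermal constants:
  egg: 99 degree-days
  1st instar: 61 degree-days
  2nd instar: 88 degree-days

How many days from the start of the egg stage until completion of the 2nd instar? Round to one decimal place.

50.6 days

Daily accumulation at 14.4 °C = 14.4 − 9.5 = 4.9 DD/day.
Total K = 99 + 61 + 88 = 248 DD.
Total duration = 248 / 4.9 = 50.612 ≈ 50.6 days.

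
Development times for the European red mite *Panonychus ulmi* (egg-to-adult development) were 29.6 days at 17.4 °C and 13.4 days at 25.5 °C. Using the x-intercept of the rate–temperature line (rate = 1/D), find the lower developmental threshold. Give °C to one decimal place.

10.7 °C

Equal thermal constants: D₁(T₁ − T_b) = D₂(T₂ − T_b).
29.6·(17.4 − T_b) = 13.4·(25.5 − T_b)
T_b = (29.6·17.4 − 13.4·25.5) / (29.6 − 13.4) = 173.34 / 16.2 = 10.700 °C ≈ 10.7 °C.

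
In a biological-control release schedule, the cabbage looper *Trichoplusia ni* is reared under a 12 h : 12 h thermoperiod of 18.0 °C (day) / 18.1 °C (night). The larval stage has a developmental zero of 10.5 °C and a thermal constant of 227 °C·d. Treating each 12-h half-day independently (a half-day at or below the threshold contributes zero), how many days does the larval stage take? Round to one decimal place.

30.1 days

Day half: max(0, 18.0 − 10.5) × 0.5 = 7.5 × 0.5 = 3.75 DD.
Night half: max(0, 18.1 − 10.5) × 0.5 = 7.6 × 0.5 = 3.80 DD.
Per 24 h: 7.55 DD/day.
Duration = 227 / 7.55 = 30.066 ≈ 30.1 days.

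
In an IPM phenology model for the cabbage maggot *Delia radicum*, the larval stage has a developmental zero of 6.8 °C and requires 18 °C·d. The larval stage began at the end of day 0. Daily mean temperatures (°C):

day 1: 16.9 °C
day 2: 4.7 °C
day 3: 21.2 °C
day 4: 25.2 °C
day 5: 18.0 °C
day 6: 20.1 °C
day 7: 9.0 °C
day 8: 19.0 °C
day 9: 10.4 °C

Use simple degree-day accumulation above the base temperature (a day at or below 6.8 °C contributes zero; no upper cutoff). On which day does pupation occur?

day 3

Daily DD above 6.8 °C: 10.1, 0.0, 14.4, 18.4, 11.2, 13.3, 2.2, 12.2, 3.6.
Cumulative: 10.1, 10.1, 24.5, 42.9, 54.1, 67.4, 69.6, 81.8, 85.4.
The total first reaches 18 DD on day 3.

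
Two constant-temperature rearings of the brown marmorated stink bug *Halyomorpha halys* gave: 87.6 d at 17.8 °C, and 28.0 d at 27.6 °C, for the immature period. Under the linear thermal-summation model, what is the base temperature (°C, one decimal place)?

13.2 °C

Under the model K = D·(T − T_b), so D₁·(T₁ − T_b) = D₂·(T₂ − T_b).
87.6·(17.8 − T_b) = 28.0·(27.6 − T_b)
T_b = (87.6·17.8 − 28.0·27.6) / (87.6 − 28.0) = 786.48 / 59.6 = 13.196 °C ≈ 13.2 °C.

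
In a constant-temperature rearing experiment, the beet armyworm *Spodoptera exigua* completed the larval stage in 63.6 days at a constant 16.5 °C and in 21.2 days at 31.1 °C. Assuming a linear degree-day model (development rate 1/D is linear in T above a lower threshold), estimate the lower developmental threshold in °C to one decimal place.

9.2 °C

Under the model K = D·(T − T_b), so D₁·(T₁ − T_b) = D₂·(T₂ − T_b).
63.6·(16.5 − T_b) = 21.2·(31.1 − T_b)
T_b = (63.6·16.5 − 21.2·31.1) / (63.6 − 21.2) = 390.08 / 42.4 = 9.200 °C ≈ 9.2 °C.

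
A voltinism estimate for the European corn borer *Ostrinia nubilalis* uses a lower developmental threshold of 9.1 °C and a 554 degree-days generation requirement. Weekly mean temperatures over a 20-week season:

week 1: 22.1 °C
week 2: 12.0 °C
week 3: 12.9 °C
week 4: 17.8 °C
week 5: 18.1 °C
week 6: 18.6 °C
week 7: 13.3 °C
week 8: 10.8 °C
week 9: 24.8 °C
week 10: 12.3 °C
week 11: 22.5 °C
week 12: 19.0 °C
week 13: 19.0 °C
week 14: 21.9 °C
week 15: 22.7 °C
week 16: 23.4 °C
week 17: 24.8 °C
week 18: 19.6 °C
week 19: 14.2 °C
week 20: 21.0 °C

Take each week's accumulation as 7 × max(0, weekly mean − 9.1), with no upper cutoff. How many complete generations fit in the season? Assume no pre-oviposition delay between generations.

Weekly DD (7 × max(0, T̄ − 9.1)): 91.0, 20.3, 26.6, 60.9, 63.0, 66.5, 29.4, 11.9, 109.9, 22.4, 93.8, 69.3, 69.3, 89.6, 95.2, 100.1, 109.9, 73.5, 35.7, 83.3.
Season total = 1321.6 DD.
Complete generations = ⌊1321.6 / 554⌋ = 2.

2 generations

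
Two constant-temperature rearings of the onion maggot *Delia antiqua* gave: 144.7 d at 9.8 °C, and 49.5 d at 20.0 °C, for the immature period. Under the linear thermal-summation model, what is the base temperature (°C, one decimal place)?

Under the model K = D·(T − T_b), so D₁·(T₁ − T_b) = D₂·(T₂ − T_b).
144.7·(9.8 − T_b) = 49.5·(20.0 − T_b)
T_b = (144.7·9.8 − 49.5·20.0) / (144.7 − 49.5) = 428.06 / 95.2 = 4.496 °C ≈ 4.5 °C.

4.5 °C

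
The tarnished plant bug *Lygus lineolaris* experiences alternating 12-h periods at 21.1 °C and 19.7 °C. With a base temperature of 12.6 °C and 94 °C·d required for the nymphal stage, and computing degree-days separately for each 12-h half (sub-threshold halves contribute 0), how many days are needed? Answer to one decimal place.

Day half: max(0, 21.1 − 12.6) × 0.5 = 8.5 × 0.5 = 4.25 DD.
Night half: max(0, 19.7 − 12.6) × 0.5 = 7.1 × 0.5 = 3.55 DD.
Per 24 h: 7.80 DD/day.
Duration = 94 / 7.80 = 12.051 ≈ 12.1 days.

12.1 days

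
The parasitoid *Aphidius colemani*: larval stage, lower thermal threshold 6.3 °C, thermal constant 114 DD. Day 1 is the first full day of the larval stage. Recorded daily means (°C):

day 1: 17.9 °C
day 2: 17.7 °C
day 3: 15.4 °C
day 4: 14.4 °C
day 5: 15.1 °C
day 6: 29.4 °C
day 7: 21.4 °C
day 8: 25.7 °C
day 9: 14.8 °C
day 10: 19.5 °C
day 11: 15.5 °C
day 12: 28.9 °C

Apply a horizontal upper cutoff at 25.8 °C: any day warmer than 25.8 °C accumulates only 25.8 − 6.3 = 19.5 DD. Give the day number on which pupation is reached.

Daily DD above 6.3 °C (capped at 19.5): 11.6, 11.4, 9.1, 8.1, 8.8, 19.5, 15.1, 19.4, 8.5, 13.2, 9.2, 19.5.
Cumulative: 11.6, 23.0, 32.1, 40.2, 49.0, 68.5, 83.6, 103.0, 111.5, 124.7, 133.9, 153.4.
The total first reaches 114 DD on day 10.

day 10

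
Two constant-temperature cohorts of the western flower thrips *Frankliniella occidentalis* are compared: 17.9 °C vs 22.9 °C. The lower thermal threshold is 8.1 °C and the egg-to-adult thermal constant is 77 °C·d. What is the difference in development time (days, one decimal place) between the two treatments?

At 17.9 °C: 77 / (17.9 − 8.1) = 77 / 9.8 = 7.857 d.
At 22.9 °C: 77 / (22.9 − 8.1) = 77 / 14.8 = 5.203 d.
Difference = |7.857 − 5.203| = 2.654 ≈ 2.7 days.

2.7 days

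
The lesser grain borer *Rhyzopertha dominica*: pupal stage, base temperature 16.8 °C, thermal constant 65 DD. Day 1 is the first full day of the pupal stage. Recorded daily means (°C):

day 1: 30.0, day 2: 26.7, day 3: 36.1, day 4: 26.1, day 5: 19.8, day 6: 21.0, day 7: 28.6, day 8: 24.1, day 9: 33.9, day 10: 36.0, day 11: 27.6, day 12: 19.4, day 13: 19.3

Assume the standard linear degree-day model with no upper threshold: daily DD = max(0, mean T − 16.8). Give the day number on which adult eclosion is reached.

day 7

Daily DD above 16.8 °C: 13.2, 9.9, 19.3, 9.3, 3.0, 4.2, 11.8, 7.3, 17.1, 19.2, 10.8, 2.6, 2.5.
Cumulative: 13.2, 23.1, 42.4, 51.7, 54.7, 58.9, 70.7, 78.0, 95.1, 114.3, 125.1, 127.7, 130.2.
The total first reaches 65 DD on day 7.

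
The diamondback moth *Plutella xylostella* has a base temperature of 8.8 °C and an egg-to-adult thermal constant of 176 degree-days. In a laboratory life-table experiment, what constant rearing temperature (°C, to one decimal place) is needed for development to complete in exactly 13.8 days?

21.6 °C

Required daily accumulation = 176 / 13.8 = 12.754 DD/day.
T = T_base + 12.754 = 8.8 + 12.754 = 21.554 ≈ 21.6 °C.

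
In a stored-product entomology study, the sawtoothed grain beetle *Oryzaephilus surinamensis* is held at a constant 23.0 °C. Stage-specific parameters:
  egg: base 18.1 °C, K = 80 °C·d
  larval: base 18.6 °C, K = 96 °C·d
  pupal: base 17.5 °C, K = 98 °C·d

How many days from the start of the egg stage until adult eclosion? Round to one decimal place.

egg: 80 / (23.0 − 18.1) = 80 / 4.9 = 16.327 d.
larval: 96 / (23.0 − 18.6) = 96 / 4.4 = 21.818 d.
pupal: 98 / (23.0 − 17.5) = 98 / 5.5 = 17.818 d.
Sum = 55.963 ≈ 56.0 days.

56.0 days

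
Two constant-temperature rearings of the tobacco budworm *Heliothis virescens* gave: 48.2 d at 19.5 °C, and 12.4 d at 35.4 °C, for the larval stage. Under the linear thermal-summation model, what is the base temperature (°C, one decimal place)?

Equal thermal constants: D₁(T₁ − T_b) = D₂(T₂ − T_b).
48.2·(19.5 − T_b) = 12.4·(35.4 − T_b)
T_b = (48.2·19.5 − 12.4·35.4) / (48.2 − 12.4) = 500.94 / 35.8 = 13.993 °C ≈ 14.0 °C.

14.0 °C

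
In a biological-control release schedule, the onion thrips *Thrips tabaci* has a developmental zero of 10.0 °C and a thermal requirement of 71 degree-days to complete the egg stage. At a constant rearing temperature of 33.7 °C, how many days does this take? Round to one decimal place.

3.0 days

Daily accumulation = 33.7 − 10.0 = 23.7 DD/day.
Duration = 71 / 23.7 = 2.996 ≈ 3.0 days.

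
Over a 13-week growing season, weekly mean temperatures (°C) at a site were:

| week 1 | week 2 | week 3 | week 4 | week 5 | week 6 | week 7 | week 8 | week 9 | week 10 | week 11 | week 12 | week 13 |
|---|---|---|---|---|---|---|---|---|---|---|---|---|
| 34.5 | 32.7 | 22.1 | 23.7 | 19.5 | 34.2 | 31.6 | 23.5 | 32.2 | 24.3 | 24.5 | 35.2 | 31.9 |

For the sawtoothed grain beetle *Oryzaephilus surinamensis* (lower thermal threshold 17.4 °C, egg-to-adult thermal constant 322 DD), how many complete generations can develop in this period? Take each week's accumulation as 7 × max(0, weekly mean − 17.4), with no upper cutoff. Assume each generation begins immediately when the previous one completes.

3 generations

Weekly DD (7 × max(0, T̄ − 17.4)): 119.7, 107.1, 32.9, 44.1, 14.7, 117.6, 99.4, 42.7, 103.6, 48.3, 49.7, 124.6, 101.5.
Season total = 1005.9 DD.
Complete generations = ⌊1005.9 / 322⌋ = 3.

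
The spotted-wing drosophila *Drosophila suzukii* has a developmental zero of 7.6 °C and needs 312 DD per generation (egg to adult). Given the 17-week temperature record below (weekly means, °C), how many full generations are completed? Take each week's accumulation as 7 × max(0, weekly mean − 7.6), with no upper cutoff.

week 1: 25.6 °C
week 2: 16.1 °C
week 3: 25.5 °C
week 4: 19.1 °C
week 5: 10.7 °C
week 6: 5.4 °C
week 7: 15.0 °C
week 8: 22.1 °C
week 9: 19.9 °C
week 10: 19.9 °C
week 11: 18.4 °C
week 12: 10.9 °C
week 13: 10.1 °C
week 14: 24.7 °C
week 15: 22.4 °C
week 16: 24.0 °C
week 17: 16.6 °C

4 generations

Weekly DD (7 × max(0, T̄ − 7.6)): 126.0, 59.5, 125.3, 80.5, 21.7, 0.0, 51.8, 101.5, 86.1, 86.1, 75.6, 23.1, 17.5, 119.7, 103.6, 114.8, 63.0.
Season total = 1255.8 DD.
Complete generations = ⌊1255.8 / 312⌋ = 4.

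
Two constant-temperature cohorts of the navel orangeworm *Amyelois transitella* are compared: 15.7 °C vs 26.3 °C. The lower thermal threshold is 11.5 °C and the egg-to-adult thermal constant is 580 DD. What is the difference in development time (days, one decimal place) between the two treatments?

98.9 days

At 15.7 °C: 580 / (15.7 − 11.5) = 580 / 4.2 = 138.095 d.
At 26.3 °C: 580 / (26.3 − 11.5) = 580 / 14.8 = 39.189 d.
Difference = |138.095 − 39.189| = 98.906 ≈ 98.9 days.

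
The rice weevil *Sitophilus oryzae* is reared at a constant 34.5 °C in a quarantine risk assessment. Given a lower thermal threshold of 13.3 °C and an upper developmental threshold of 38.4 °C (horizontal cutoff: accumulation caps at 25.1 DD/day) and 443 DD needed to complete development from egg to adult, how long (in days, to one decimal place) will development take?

Daily accumulation = 34.5 − 13.3 = 21.2 DD/day.
Duration = 443 / 21.2 = 20.896 ≈ 20.9 days.

20.9 days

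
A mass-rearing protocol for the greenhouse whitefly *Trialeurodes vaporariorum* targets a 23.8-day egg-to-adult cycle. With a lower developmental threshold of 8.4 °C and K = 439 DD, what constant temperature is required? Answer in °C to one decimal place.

Required daily accumulation = 439 / 23.8 = 18.445 DD/day.
T = T_base + 18.445 = 8.4 + 18.445 = 26.845 ≈ 26.8 °C.

26.8 °C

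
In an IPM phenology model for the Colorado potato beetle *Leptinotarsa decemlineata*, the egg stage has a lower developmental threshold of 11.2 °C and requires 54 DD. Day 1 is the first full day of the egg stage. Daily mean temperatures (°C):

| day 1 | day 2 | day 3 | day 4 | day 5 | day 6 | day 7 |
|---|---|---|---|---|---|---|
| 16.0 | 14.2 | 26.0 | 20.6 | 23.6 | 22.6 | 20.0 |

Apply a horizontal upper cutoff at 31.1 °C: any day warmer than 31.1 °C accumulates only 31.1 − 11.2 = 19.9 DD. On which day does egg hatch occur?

day 6

Daily DD above 11.2 °C (capped at 19.9): 4.8, 3.0, 14.8, 9.4, 12.4, 11.4, 8.8.
Cumulative: 4.8, 7.8, 22.6, 32.0, 44.4, 55.8, 64.6.
The total first reaches 54 DD on day 6.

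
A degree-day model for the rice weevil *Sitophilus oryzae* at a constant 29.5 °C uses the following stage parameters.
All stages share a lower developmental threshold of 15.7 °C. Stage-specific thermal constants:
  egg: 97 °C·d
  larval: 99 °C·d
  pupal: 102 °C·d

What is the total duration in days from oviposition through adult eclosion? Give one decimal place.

Daily accumulation at 29.5 °C = 29.5 − 15.7 = 13.8 DD/day.
Total K = 97 + 99 + 102 = 298 DD.
Total duration = 298 / 13.8 = 21.594 ≈ 21.6 days.

21.6 days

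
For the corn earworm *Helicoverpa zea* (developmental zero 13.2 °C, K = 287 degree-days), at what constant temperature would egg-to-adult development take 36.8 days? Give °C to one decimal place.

Required daily accumulation = 287 / 36.8 = 7.799 DD/day.
T = T_base + 7.799 = 13.2 + 7.799 = 20.999 ≈ 21.0 °C.

21.0 °C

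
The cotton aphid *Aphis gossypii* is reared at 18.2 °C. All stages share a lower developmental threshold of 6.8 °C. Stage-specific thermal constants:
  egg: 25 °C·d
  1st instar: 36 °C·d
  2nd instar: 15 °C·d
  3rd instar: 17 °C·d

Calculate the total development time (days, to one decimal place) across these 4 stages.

8.2 days

Daily accumulation at 18.2 °C = 18.2 − 6.8 = 11.4 DD/day.
Total K = 25 + 36 + 15 + 17 = 93 DD.
Total duration = 93 / 11.4 = 8.158 ≈ 8.2 days.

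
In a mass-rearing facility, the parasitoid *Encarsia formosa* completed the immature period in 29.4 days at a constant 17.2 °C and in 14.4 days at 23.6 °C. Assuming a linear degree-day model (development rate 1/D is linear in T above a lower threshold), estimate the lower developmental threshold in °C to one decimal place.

Under the model K = D·(T − T_b), so D₁·(T₁ − T_b) = D₂·(T₂ − T_b).
29.4·(17.2 − T_b) = 14.4·(23.6 − T_b)
T_b = (29.4·17.2 − 14.4·23.6) / (29.4 − 14.4) = 165.84 / 15.0 = 11.056 °C ≈ 11.1 °C.

11.1 °C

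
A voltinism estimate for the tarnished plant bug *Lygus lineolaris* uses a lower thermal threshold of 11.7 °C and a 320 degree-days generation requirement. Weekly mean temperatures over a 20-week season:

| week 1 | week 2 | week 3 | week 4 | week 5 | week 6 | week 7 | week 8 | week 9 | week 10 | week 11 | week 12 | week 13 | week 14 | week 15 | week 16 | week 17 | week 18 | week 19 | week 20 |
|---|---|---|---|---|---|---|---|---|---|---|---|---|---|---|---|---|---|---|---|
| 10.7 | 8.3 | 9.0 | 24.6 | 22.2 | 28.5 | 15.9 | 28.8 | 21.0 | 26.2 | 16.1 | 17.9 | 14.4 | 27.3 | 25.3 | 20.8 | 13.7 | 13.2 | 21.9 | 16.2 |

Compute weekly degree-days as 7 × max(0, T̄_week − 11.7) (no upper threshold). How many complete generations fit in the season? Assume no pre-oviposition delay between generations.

3 generations

Weekly DD (7 × max(0, T̄ − 11.7)): 0.0, 0.0, 0.0, 90.3, 73.5, 117.6, 29.4, 119.7, 65.1, 101.5, 30.8, 43.4, 18.9, 109.2, 95.2, 63.7, 14.0, 10.5, 71.4, 31.5.
Season total = 1085.7 DD.
Complete generations = ⌊1085.7 / 320⌋ = 3.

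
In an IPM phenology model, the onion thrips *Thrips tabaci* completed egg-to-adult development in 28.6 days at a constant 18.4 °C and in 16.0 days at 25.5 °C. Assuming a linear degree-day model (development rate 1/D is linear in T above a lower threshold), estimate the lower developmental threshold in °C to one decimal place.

9.4 °C

Linear rate model ⇒ the product D·(T − T_b) is constant across temperatures.
28.6·(18.4 − T_b) = 16.0·(25.5 − T_b)
T_b = (28.6·18.4 − 16.0·25.5) / (28.6 − 16.0) = 118.24 / 12.6 = 9.384 °C ≈ 9.4 °C.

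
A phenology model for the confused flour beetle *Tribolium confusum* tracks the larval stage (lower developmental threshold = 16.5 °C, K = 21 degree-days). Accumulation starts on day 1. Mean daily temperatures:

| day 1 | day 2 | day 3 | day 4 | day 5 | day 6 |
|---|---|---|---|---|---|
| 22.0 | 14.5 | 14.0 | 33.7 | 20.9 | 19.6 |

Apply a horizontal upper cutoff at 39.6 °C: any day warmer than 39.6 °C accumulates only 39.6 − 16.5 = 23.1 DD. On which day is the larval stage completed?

day 4

Daily DD above 16.5 °C (capped at 23.1): 5.5, 0.0, 0.0, 17.2, 4.4, 3.1.
Cumulative: 5.5, 5.5, 5.5, 22.7, 27.1, 30.2.
The total first reaches 21 DD on day 4.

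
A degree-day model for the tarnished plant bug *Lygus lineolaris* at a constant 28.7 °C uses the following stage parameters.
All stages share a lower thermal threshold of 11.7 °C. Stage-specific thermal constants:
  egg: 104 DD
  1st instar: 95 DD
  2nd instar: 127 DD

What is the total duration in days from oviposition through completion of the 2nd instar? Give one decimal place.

19.2 days

Daily accumulation at 28.7 °C = 28.7 − 11.7 = 17.0 DD/day.
Total K = 104 + 95 + 127 = 326 DD.
Total duration = 326 / 17.0 = 19.176 ≈ 19.2 days.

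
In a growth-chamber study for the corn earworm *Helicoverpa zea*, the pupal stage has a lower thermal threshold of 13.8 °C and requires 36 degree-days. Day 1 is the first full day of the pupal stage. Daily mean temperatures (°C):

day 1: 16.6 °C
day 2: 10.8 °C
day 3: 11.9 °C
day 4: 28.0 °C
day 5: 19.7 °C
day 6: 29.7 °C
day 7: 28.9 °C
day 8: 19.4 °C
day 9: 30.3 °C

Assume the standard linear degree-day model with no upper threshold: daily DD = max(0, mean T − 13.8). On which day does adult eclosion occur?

Daily DD above 13.8 °C: 2.8, 0.0, 0.0, 14.2, 5.9, 15.9, 15.1, 5.6, 16.5.
Cumulative: 2.8, 2.8, 2.8, 17.0, 22.9, 38.8, 53.9, 59.5, 76.0.
The total first reaches 36 DD on day 6.

day 6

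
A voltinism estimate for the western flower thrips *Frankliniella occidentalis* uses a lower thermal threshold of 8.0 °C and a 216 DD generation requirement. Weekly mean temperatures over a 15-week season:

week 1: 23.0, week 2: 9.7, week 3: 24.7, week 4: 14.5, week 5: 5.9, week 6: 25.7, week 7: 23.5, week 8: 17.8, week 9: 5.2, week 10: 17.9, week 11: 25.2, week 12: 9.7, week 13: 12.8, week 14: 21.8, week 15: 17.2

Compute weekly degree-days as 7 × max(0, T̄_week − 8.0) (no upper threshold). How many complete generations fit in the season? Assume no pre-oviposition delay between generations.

4 generations

Weekly DD (7 × max(0, T̄ − 8.0)): 105.0, 11.9, 116.9, 45.5, 0.0, 123.9, 108.5, 68.6, 0.0, 69.3, 120.4, 11.9, 33.6, 96.6, 64.4.
Season total = 976.5 DD.
Complete generations = ⌊976.5 / 216⌋ = 4.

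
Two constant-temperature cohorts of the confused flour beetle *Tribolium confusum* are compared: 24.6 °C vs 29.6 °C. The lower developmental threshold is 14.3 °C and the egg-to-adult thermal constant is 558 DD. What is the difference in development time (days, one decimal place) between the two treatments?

17.7 days

At 24.6 °C: 558 / (24.6 − 14.3) = 558 / 10.3 = 54.175 d.
At 29.6 °C: 558 / (29.6 − 14.3) = 558 / 15.3 = 36.471 d.
Difference = |54.175 − 36.471| = 17.704 ≈ 17.7 days.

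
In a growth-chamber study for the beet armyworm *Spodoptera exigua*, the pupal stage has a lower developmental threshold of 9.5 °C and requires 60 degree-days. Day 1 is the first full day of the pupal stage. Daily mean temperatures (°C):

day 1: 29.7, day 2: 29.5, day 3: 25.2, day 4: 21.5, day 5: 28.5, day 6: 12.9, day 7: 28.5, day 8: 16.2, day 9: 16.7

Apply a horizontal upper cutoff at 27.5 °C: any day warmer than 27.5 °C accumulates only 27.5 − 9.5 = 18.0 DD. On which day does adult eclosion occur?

Daily DD above 9.5 °C (capped at 18.0): 18.0, 18.0, 15.7, 12.0, 18.0, 3.4, 18.0, 6.7, 7.2.
Cumulative: 18.0, 36.0, 51.7, 63.7, 81.7, 85.1, 103.1, 109.8, 117.0.
The total first reaches 60 DD on day 4.

day 4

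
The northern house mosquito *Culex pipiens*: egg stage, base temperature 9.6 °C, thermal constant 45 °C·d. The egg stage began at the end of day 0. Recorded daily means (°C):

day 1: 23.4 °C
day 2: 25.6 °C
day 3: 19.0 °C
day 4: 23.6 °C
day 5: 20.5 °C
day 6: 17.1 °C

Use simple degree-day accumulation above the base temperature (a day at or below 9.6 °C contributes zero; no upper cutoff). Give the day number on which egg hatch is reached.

Daily DD above 9.6 °C: 13.8, 16.0, 9.4, 14.0, 10.9, 7.5.
Cumulative: 13.8, 29.8, 39.2, 53.2, 64.1, 71.6.
The total first reaches 45 DD on day 4.

day 4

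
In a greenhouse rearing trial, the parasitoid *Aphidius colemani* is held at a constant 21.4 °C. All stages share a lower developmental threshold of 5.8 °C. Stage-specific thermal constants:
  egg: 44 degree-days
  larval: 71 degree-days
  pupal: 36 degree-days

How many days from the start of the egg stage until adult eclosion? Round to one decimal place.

Daily accumulation at 21.4 °C = 21.4 − 5.8 = 15.6 DD/day.
Total K = 44 + 71 + 36 = 151 DD.
Total duration = 151 / 15.6 = 9.679 ≈ 9.7 days.

9.7 days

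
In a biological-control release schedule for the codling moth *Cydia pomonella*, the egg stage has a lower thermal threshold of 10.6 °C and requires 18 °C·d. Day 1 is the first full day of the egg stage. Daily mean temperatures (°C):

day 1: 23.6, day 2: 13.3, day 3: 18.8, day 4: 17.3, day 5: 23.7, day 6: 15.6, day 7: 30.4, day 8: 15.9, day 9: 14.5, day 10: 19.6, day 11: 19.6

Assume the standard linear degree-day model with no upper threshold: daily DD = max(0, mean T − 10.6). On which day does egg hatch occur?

day 3

Daily DD above 10.6 °C: 13.0, 2.7, 8.2, 6.7, 13.1, 5.0, 19.8, 5.3, 3.9, 9.0, 9.0.
Cumulative: 13.0, 15.7, 23.9, 30.6, 43.7, 48.7, 68.5, 73.8, 77.7, 86.7, 95.7.
The total first reaches 18 DD on day 3.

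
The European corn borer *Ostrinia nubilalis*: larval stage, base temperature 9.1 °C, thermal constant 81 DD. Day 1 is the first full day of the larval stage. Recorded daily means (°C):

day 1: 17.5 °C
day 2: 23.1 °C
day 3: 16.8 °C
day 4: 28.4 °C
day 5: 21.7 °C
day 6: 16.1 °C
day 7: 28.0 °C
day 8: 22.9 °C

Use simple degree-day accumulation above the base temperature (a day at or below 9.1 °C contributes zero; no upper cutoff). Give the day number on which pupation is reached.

Daily DD above 9.1 °C: 8.4, 14.0, 7.7, 19.3, 12.6, 7.0, 18.9, 13.8.
Cumulative: 8.4, 22.4, 30.1, 49.4, 62.0, 69.0, 87.9, 101.7.
The total first reaches 81 DD on day 7.

day 7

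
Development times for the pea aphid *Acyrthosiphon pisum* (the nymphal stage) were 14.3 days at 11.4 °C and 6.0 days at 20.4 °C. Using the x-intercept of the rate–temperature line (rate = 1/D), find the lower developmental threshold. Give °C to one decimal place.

4.9 °C

Under the model K = D·(T − T_b), so D₁·(T₁ − T_b) = D₂·(T₂ − T_b).
14.3·(11.4 − T_b) = 6.0·(20.4 − T_b)
T_b = (14.3·11.4 − 6.0·20.4) / (14.3 − 6.0) = 40.62 / 8.3 = 4.894 °C ≈ 4.9 °C.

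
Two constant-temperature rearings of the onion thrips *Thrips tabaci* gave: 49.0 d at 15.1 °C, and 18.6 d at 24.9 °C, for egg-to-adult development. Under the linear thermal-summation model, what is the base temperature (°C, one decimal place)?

Equal thermal constants: D₁(T₁ − T_b) = D₂(T₂ − T_b).
49.0·(15.1 − T_b) = 18.6·(24.9 − T_b)
T_b = (49.0·15.1 − 18.6·24.9) / (49.0 − 18.6) = 276.76 / 30.4 = 9.104 °C ≈ 9.1 °C.

9.1 °C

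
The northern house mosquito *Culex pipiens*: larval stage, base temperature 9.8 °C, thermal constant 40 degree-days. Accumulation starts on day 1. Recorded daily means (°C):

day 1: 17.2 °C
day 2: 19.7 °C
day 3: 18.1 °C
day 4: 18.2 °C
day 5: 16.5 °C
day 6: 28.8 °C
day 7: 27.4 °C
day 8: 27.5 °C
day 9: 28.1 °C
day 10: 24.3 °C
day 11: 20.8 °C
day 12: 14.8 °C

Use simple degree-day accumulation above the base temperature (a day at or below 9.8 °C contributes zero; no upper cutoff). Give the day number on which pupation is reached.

day 5

Daily DD above 9.8 °C: 7.4, 9.9, 8.3, 8.4, 6.7, 19.0, 17.6, 17.7, 18.3, 14.5, 11.0, 5.0.
Cumulative: 7.4, 17.3, 25.6, 34.0, 40.7, 59.7, 77.3, 95.0, 113.3, 127.8, 138.8, 143.8.
The total first reaches 40 DD on day 5.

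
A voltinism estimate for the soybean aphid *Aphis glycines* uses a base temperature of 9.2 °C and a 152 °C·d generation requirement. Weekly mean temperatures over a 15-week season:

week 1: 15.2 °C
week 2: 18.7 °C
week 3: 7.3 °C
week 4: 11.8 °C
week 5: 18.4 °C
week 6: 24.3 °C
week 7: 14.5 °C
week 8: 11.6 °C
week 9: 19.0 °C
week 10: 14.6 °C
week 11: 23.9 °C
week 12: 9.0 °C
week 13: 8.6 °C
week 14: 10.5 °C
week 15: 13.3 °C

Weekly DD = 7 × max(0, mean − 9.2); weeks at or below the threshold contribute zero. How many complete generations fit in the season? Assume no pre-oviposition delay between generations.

Weekly DD (7 × max(0, T̄ − 9.2)): 42.0, 66.5, 0.0, 18.2, 64.4, 105.7, 37.1, 16.8, 68.6, 37.8, 102.9, 0.0, 0.0, 9.1, 28.7.
Season total = 597.8 DD.
Complete generations = ⌊597.8 / 152⌋ = 3.

3 generations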